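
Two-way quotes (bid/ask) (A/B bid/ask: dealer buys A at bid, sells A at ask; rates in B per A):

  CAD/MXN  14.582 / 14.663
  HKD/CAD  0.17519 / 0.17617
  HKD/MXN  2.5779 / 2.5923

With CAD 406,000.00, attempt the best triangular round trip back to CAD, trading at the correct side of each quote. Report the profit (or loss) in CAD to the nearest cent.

Best loop CAD → HKD → MXN → CAD:
CAD 406,000.00 ÷ 0.17617 (buy HKD at ask) = HKD 2,304,592.16
HKD 2,304,592.16 × 2.5779 (sell HKD at bid) = MXN 5,941,008.12
MXN 5,941,008.12 ÷ 14.663 (buy CAD at ask) = CAD 405,170.03

Net result: CAD -829.97 (no profitable arbitrage after spreads)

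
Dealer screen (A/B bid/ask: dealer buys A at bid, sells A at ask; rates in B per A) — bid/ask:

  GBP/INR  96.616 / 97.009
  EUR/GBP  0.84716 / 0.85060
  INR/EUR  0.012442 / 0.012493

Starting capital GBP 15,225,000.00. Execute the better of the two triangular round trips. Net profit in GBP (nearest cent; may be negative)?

Best loop GBP → INR → EUR → GBP:
GBP 15,225,000.00 × 96.616 (sell GBP at bid) = INR 1,470,978,600.00
INR 1,470,978,600.00 × 0.012442 (sell INR at bid) = EUR 18,301,915.74
EUR 18,301,915.74 × 0.84716 (sell EUR at bid) = GBP 15,504,650.94

Net profit: GBP 279,650.94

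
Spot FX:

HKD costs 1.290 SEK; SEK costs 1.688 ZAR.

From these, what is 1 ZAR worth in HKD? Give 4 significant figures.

1 ZAR ÷ 1.688 = 0.592417 SEK
0.592417 SEK ÷ 1.290 = 0.459238 HKD

ZAR/HKD = 0.4592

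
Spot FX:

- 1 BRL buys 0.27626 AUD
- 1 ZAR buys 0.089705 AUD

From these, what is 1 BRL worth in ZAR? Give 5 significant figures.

1 BRL × 0.27626 = 0.27626 AUD
0.27626 AUD ÷ 0.089705 = 3.07965 ZAR

BRL/ZAR = 3.0796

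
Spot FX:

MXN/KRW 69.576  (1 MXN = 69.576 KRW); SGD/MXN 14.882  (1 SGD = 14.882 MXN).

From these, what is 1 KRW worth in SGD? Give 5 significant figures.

KRW/SGD = 0.00096578

1 KRW ÷ 69.576 = 0.0143728 MXN
0.0143728 MXN ÷ 14.882 = 0.000965782 SGD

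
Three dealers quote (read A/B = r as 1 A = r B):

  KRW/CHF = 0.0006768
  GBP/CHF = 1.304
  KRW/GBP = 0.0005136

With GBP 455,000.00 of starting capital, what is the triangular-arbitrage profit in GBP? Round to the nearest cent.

Profit: GBP 4,800.18

Profitable loop is GBP → KRW → CHF → GBP:
GBP 455,000.00 ÷ 0.0005136 = KRW 885,903,427
KRW 885,903,427 × 0.0006768 = CHF 599,579.44
CHF 599,579.44 ÷ 1.304 = GBP 459,800.18
Profit = GBP 459,800.18 − GBP 455,000.00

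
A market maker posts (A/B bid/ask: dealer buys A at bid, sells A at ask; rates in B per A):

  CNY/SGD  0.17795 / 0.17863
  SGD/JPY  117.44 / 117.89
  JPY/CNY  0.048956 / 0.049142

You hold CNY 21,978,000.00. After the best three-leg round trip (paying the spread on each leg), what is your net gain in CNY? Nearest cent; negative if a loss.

Net profit: CNY 507,788.95

Best loop CNY → SGD → JPY → CNY:
CNY 21,978,000.00 × 0.17795 (sell CNY at bid) = SGD 3,910,985.10
SGD 3,910,985.10 × 117.44 (sell SGD at bid) = JPY 459,306,090
JPY 459,306,090 × 0.048956 (sell JPY at bid) = CNY 22,485,788.95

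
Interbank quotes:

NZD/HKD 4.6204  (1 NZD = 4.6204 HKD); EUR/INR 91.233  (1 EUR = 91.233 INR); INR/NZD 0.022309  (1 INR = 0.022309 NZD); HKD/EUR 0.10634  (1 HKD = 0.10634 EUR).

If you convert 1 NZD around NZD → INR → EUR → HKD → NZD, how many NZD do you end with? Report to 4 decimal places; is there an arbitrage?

1.0000 (no arbitrage)

Around NZD → INR → EUR → HKD → NZD: 1 ÷ 0.022309 ÷ 91.233 ÷ 0.10634 ÷ 4.6204 = 0.999981
Product ≈ 1 (deviation 0.002%, within rounding noise).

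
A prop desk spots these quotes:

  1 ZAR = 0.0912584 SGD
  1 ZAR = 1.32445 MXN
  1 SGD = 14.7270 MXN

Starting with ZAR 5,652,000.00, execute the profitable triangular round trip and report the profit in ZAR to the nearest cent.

Profit: ZAR 83,268.08

Profitable loop is ZAR → SGD → MXN → ZAR:
ZAR 5,652,000.00 × 0.0912584 = SGD 515,792.48
SGD 515,792.48 × 14.7270 = MXN 7,596,075.81
MXN 7,596,075.81 ÷ 1.32445 = ZAR 5,735,268.08
Profit = ZAR 5,735,268.08 − ZAR 5,652,000.00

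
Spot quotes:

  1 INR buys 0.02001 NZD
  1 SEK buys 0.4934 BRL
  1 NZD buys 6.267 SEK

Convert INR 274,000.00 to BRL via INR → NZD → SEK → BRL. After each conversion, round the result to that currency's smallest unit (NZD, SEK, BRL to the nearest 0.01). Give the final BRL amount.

INR 274,000.00 × 0.02001 = NZD 5,482.74
NZD 5,482.74 × 6.267 = SEK 34,360.33
SEK 34,360.33 × 0.4934 = BRL 16,953.39

BRL 16,953.39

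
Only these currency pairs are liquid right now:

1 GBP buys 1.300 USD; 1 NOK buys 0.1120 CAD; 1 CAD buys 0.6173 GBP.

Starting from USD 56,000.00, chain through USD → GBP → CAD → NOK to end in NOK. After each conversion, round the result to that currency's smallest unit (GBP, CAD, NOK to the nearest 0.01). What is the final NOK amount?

USD 56,000.00 ÷ 1.300 = GBP 43,076.92
GBP 43,076.92 ÷ 0.6173 = CAD 69,782.80
CAD 69,782.80 ÷ 0.1120 = NOK 623,060.71

NOK 623,060.71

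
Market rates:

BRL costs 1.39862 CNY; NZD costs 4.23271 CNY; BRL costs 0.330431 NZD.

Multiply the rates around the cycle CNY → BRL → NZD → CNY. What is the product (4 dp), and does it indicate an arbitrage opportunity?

Around CNY → BRL → NZD → CNY: 1 ÷ 1.39862 × 0.330431 × 4.23271 = 0.999999
Product ≈ 1 (deviation 0.000%, within rounding noise).

1.0000 (no arbitrage)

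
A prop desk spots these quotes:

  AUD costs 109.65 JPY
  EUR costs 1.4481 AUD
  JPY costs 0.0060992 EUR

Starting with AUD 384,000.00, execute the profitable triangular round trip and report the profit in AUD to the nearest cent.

Profitable loop is AUD → EUR → JPY → AUD:
AUD 384,000.00 ÷ 1.4481 = EUR 265,175.06
EUR 265,175.06 ÷ 0.0060992 = JPY 43,477,023
JPY 43,477,023 ÷ 109.65 = AUD 396,507.28
Profit = AUD 396,507.28 − AUD 384,000.00

Profit: AUD 12,507.28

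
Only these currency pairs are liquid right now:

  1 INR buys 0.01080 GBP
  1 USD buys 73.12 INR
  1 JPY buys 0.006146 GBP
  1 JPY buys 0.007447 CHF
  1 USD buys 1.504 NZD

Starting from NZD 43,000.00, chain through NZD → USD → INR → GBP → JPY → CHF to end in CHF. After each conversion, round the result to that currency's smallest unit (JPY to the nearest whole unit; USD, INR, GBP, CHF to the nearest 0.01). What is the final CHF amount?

CHF 27,357.06

NZD 43,000.00 ÷ 1.504 = USD 28,590.43
USD 28,590.43 × 73.12 = INR 2,090,532.24
INR 2,090,532.24 × 0.01080 = GBP 22,577.75
GBP 22,577.75 ÷ 0.006146 = JPY 3,673,568
JPY 3,673,568 × 0.007447 = CHF 27,357.06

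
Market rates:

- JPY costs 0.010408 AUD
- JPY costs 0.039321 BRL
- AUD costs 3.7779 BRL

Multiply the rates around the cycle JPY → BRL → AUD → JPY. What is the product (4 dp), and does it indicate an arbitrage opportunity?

Around JPY → BRL → AUD → JPY: 1 × 0.039321 ÷ 3.7779 ÷ 0.010408 = 1.000016
Product ≈ 1 (deviation 0.002%, within rounding noise).

1.0000 (no arbitrage)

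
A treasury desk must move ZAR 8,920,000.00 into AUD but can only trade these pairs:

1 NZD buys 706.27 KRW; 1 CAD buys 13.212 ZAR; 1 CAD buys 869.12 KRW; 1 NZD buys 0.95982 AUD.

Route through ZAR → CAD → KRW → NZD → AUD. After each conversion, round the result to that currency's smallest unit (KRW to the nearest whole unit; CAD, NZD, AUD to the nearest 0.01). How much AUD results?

ZAR 8,920,000.00 ÷ 13.212 = CAD 675,143.81
CAD 675,143.81 × 869.12 = KRW 586,780,988
KRW 586,780,988 ÷ 706.27 = NZD 830,816.81
NZD 830,816.81 × 0.95982 = AUD 797,434.59

AUD 797,434.59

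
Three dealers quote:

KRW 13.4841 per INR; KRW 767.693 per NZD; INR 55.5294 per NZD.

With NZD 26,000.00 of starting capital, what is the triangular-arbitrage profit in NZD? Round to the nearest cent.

Profitable loop is NZD → KRW → INR → NZD:
NZD 26,000.00 × 767.693 = KRW 19,960,018
KRW 19,960,018 ÷ 13.4841 = INR 1,480,263.27
INR 1,480,263.27 ÷ 55.5294 = NZD 26,657.29
Profit = NZD 26,657.29 − NZD 26,000.00

Profit: NZD 657.29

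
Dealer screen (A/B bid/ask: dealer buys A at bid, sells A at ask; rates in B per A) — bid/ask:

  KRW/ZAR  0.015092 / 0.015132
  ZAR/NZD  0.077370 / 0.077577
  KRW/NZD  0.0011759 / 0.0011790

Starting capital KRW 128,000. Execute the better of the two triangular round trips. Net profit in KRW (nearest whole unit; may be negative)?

Net profit: KRW 219

Best loop KRW → NZD → ZAR → KRW:
KRW 128,000 × 0.0011759 (sell KRW at bid) = NZD 150.52
NZD 150.52 ÷ 0.077577 (buy ZAR at ask) = ZAR 1,940.20
ZAR 1,940.20 ÷ 0.015132 (buy KRW at ask) = KRW 128,219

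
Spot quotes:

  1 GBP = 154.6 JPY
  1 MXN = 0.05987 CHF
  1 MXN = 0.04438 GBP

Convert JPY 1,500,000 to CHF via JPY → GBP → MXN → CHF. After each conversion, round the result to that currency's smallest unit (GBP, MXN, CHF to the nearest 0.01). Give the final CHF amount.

CHF 13,088.92

JPY 1,500,000 ÷ 154.6 = GBP 9,702.46
GBP 9,702.46 ÷ 0.04438 = MXN 218,622.35
MXN 218,622.35 × 0.05987 = CHF 13,088.92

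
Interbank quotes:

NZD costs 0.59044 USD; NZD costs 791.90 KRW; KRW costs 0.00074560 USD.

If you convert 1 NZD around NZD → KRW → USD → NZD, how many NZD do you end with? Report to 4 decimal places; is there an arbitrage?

Around NZD → KRW → USD → NZD: 1 × 791.90 × 0.00074560 ÷ 0.59044 = 1.000001
Product ≈ 1 (deviation 0.000%, within rounding noise).

1.0000 (no arbitrage)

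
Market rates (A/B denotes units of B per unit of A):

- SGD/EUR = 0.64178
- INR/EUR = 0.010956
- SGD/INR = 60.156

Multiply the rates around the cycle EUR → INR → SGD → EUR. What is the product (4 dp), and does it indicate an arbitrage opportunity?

0.9738 (arbitrage exists)

Around EUR → INR → SGD → EUR: 1 ÷ 0.010956 ÷ 60.156 × 0.64178 = 0.973767
Product < 1; profitable direction is EUR → SGD → INR → EUR.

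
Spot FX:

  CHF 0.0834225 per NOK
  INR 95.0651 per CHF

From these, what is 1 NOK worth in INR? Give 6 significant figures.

1 NOK × 0.0834225 = 0.0834225 CHF
0.0834225 CHF × 95.0651 = 7.93057 INR

NOK/INR = 7.93057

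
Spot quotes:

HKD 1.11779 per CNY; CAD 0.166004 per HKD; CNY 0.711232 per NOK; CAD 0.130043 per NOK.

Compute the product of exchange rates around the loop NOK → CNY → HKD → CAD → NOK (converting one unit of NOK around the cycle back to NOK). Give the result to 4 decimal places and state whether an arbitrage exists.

Around NOK → CNY → HKD → CAD → NOK: 1 × 0.711232 × 1.11779 × 0.166004 ÷ 0.130043 = 1.014853
Product > 1; profitable direction is NOK → CNY → HKD → CAD → NOK.

1.0149 (arbitrage exists)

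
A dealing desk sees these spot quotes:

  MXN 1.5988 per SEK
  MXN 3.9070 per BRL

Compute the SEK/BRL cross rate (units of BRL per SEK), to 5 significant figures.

1 SEK × 1.5988 = 1.5988 MXN
1.5988 MXN ÷ 3.9070 = 0.409214 BRL

SEK/BRL = 0.40921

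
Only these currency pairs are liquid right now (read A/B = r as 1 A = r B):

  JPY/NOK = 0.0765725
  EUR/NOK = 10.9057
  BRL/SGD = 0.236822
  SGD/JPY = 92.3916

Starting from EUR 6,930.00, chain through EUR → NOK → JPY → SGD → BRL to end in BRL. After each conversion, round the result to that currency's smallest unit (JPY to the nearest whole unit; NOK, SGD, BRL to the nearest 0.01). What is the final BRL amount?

EUR 6,930.00 × 10.9057 = NOK 75,576.50
NOK 75,576.50 ÷ 0.0765725 = JPY 986,993
JPY 986,993 ÷ 92.3916 = SGD 10,682.71
SGD 10,682.71 ÷ 0.236822 = BRL 45,108.60

BRL 45,108.60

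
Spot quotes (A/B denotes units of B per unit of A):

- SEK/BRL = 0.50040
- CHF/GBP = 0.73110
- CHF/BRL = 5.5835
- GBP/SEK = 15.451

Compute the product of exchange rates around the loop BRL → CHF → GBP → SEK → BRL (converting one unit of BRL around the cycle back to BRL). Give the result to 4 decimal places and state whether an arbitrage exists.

1.0124 (arbitrage exists)

Around BRL → CHF → GBP → SEK → BRL: 1 ÷ 5.5835 × 0.73110 × 15.451 × 0.50040 = 1.012381
Product > 1; profitable direction is BRL → CHF → GBP → SEK → BRL.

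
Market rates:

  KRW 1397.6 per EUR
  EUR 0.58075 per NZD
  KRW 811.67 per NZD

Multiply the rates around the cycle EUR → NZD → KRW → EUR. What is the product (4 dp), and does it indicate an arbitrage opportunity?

Around EUR → NZD → KRW → EUR: 1 ÷ 0.58075 × 811.67 ÷ 1397.6 = 1.000017
Product ≈ 1 (deviation 0.002%, within rounding noise).

1.0000 (no arbitrage)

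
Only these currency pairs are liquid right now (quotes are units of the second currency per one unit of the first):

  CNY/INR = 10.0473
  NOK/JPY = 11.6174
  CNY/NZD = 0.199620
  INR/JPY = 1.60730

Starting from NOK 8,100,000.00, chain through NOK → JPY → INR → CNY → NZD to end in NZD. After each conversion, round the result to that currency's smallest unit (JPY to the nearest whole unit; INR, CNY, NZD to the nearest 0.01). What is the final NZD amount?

NOK 8,100,000.00 × 11.6174 = JPY 94,100,940
JPY 94,100,940 ÷ 1.60730 = INR 58,545,971.51
INR 58,545,971.51 ÷ 10.0473 = CNY 5,827,035.27
CNY 5,827,035.27 × 0.199620 = NZD 1,163,192.78

NZD 1,163,192.78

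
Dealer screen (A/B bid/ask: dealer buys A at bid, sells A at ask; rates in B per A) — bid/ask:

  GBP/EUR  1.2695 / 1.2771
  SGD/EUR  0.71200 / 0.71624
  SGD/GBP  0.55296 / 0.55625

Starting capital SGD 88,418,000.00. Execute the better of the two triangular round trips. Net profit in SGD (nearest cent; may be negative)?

Net profit: SGD 200,776.92

Best loop SGD → EUR → GBP → SGD:
SGD 88,418,000.00 × 0.71200 (sell SGD at bid) = EUR 62,953,616.00
EUR 62,953,616.00 ÷ 1.2771 (buy GBP at ask) = GBP 49,294,194.66
GBP 49,294,194.66 ÷ 0.55625 (buy SGD at ask) = SGD 88,618,776.92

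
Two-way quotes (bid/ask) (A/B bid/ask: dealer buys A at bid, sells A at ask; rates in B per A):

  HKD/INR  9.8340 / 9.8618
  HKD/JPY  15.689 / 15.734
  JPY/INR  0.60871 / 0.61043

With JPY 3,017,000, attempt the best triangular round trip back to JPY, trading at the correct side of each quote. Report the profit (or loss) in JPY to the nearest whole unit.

Net profit: JPY 72,090

Best loop JPY → HKD → INR → JPY:
JPY 3,017,000 ÷ 15.734 (buy HKD at ask) = HKD 191,750.35
HKD 191,750.35 × 9.8340 (sell HKD at bid) = INR 1,885,672.94
INR 1,885,672.94 ÷ 0.61043 (buy JPY at ask) = JPY 3,089,090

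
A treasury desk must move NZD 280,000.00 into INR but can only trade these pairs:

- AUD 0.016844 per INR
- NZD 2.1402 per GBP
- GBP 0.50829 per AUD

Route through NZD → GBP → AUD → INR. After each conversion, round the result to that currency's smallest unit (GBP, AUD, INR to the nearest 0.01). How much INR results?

INR 15,280,827.00

NZD 280,000.00 ÷ 2.1402 = GBP 130,828.89
GBP 130,828.89 ÷ 0.50829 = AUD 257,390.25
AUD 257,390.25 ÷ 0.016844 = INR 15,280,827.00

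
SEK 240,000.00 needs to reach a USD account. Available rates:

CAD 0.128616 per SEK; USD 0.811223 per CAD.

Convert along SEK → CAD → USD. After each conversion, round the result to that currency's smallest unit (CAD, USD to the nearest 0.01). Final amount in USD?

SEK 240,000.00 × 0.128616 = CAD 30,867.84
CAD 30,867.84 × 0.811223 = USD 25,040.70

USD 25,040.70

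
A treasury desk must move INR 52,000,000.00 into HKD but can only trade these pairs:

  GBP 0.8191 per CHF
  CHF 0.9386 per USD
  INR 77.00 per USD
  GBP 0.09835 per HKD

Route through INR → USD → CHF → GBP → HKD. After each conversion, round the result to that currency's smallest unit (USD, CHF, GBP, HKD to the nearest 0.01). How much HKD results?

INR 52,000,000.00 ÷ 77.00 = USD 675,324.68
USD 675,324.68 × 0.9386 = CHF 633,859.74
CHF 633,859.74 × 0.8191 = GBP 519,194.51
GBP 519,194.51 ÷ 0.09835 = HKD 5,279,049.42

HKD 5,279,049.42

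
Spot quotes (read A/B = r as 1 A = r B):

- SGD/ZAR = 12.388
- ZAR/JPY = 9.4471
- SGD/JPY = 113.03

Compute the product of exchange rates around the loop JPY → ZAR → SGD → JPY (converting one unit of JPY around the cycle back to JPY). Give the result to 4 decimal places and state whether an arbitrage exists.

0.9658 (arbitrage exists)

Around JPY → ZAR → SGD → JPY: 1 ÷ 9.4471 ÷ 12.388 × 113.03 = 0.965815
Product < 1; profitable direction is JPY → SGD → ZAR → JPY.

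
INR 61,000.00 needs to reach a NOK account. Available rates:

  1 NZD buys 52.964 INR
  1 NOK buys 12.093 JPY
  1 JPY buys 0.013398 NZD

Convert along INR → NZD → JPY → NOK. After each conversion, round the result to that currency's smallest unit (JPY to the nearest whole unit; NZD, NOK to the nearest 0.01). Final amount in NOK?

INR 61,000.00 ÷ 52.964 = NZD 1,151.73
NZD 1,151.73 ÷ 0.013398 = JPY 85,963
JPY 85,963 ÷ 12.093 = NOK 7,108.49

NOK 7,108.49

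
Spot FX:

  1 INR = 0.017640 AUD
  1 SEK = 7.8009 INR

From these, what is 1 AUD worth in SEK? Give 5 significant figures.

AUD/SEK = 7.2670

1 AUD ÷ 0.017640 = 56.6893 INR
56.6893 INR ÷ 7.8009 = 7.26703 SEK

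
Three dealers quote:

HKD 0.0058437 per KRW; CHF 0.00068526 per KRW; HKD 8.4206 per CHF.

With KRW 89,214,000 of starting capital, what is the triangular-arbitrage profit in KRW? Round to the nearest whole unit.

Profitable loop is KRW → HKD → CHF → KRW:
KRW 89,214,000 × 0.0058437 = HKD 521,339.85
HKD 521,339.85 ÷ 8.4206 = CHF 61,912.44
CHF 61,912.44 ÷ 0.00068526 = KRW 90,348,824
Profit = KRW 90,348,824 − KRW 89,214,000

Profit: KRW 1,134,824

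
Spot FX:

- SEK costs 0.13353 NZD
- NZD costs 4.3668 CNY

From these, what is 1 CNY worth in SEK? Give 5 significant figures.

1 CNY ÷ 4.3668 = 0.229001 NZD
0.229001 NZD ÷ 0.13353 = 1.71498 SEK

CNY/SEK = 1.7150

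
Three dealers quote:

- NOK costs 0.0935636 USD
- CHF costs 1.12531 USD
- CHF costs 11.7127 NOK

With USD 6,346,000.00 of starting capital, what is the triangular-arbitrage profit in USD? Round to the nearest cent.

Profit: USD 170,408.52

Profitable loop is USD → NOK → CHF → USD:
USD 6,346,000.00 ÷ 0.0935636 = NOK 67,825,521.89
NOK 67,825,521.89 ÷ 11.7127 = CHF 5,790,767.45
CHF 5,790,767.45 × 1.12531 = USD 6,516,408.52
Profit = USD 6,516,408.52 − USD 6,346,000.00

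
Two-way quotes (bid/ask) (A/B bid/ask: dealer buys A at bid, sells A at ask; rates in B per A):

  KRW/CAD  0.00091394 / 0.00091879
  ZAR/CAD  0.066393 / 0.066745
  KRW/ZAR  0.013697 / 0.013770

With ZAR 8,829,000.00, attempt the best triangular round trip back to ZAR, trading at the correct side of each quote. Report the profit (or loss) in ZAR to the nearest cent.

Net result: ZAR -49,363.72 (no profitable arbitrage after spreads)

Best loop ZAR → KRW → CAD → ZAR:
ZAR 8,829,000.00 ÷ 0.013770 (buy KRW at ask) = KRW 641,176,471
KRW 641,176,471 × 0.00091394 (sell KRW at bid) = CAD 585,996.82
CAD 585,996.82 ÷ 0.066745 (buy ZAR at ask) = ZAR 8,779,636.28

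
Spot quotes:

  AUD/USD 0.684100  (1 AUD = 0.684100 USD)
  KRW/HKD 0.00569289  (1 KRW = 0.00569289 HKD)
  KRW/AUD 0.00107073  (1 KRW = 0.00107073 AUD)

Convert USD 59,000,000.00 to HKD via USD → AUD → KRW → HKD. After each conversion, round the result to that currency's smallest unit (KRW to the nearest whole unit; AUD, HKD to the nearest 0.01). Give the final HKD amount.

HKD 458,548,463.46

USD 59,000,000.00 ÷ 0.684100 = AUD 86,244,701.07
AUD 86,244,701.07 ÷ 0.00107073 = KRW 80,547,571,349
KRW 80,547,571,349 × 0.00569289 = HKD 458,548,463.46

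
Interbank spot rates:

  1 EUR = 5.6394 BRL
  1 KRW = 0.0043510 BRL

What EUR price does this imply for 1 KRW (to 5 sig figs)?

KRW/EUR = 0.00077154

1 KRW × 0.0043510 = 0.004351 BRL
0.004351 BRL ÷ 5.6394 = 0.000771536 EUR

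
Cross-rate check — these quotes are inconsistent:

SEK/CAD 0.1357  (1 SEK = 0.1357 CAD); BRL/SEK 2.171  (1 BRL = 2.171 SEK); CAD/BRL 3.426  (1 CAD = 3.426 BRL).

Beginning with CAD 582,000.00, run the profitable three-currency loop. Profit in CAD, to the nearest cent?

Profit: CAD 5,421.74

Profitable loop is CAD → BRL → SEK → CAD:
CAD 582,000.00 × 3.426 = BRL 1,993,932.00
BRL 1,993,932.00 × 2.171 = SEK 4,328,826.37
SEK 4,328,826.37 × 0.1357 = CAD 587,421.74
Profit = CAD 587,421.74 − CAD 582,000.00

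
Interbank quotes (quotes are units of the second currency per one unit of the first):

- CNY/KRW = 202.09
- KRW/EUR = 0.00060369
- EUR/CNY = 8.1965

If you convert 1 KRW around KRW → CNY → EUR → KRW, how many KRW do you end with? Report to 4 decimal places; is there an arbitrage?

Around KRW → CNY → EUR → KRW: 1 ÷ 202.09 ÷ 8.1965 ÷ 0.00060369 = 1.000029
Product ≈ 1 (deviation 0.003%, within rounding noise).

1.0000 (no arbitrage)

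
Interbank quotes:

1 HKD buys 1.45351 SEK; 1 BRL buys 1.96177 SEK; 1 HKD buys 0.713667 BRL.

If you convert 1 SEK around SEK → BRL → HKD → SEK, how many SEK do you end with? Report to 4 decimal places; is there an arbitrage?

Around SEK → BRL → HKD → SEK: 1 ÷ 1.96177 ÷ 0.713667 × 1.45351 = 1.038184
Product > 1; profitable direction is SEK → BRL → HKD → SEK.

1.0382 (arbitrage exists)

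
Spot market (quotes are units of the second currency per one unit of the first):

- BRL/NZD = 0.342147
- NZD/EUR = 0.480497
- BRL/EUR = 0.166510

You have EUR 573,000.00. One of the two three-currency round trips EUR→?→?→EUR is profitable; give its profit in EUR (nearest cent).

Profitable loop is EUR → NZD → BRL → EUR:
EUR 573,000.00 ÷ 0.480497 = NZD 1,192,515.25
NZD 1,192,515.25 ÷ 0.342147 = BRL 3,485,388.59
BRL 3,485,388.59 × 0.166510 = EUR 580,352.05
Profit = EUR 580,352.05 − EUR 573,000.00

Profit: EUR 7,352.05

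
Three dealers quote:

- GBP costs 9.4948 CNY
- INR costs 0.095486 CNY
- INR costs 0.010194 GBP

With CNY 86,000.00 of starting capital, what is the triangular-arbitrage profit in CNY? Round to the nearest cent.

Profitable loop is CNY → INR → GBP → CNY:
CNY 86,000.00 ÷ 0.095486 = INR 900,655.59
INR 900,655.59 × 0.010194 = GBP 9,181.28
GBP 9,181.28 × 9.4948 = CNY 87,174.45
Profit = CNY 87,174.45 − CNY 86,000.00

Profit: CNY 1,174.45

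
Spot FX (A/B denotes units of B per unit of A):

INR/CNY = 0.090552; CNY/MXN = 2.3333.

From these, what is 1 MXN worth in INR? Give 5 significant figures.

MXN/INR = 4.7329

1 MXN ÷ 2.3333 = 0.428578 CNY
0.428578 CNY ÷ 0.090552 = 4.73294 INR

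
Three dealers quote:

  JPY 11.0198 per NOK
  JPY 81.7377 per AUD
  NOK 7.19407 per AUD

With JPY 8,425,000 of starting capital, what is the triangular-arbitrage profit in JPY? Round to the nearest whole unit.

Profitable loop is JPY → NOK → AUD → JPY:
JPY 8,425,000 ÷ 11.0198 = NOK 764,532.93
NOK 764,532.93 ÷ 7.19407 = AUD 106,272.66
AUD 106,272.66 × 81.7377 = JPY 8,686,483
Profit = JPY 8,686,483 − JPY 8,425,000

Profit: JPY 261,483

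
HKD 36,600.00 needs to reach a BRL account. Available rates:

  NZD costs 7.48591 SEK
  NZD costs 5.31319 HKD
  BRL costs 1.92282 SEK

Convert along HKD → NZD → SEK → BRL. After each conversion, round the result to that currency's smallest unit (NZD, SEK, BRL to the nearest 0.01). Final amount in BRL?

HKD 36,600.00 ÷ 5.31319 = NZD 6,888.52
NZD 6,888.52 × 7.48591 = SEK 51,566.84
SEK 51,566.84 ÷ 1.92282 = BRL 26,818.34

BRL 26,818.34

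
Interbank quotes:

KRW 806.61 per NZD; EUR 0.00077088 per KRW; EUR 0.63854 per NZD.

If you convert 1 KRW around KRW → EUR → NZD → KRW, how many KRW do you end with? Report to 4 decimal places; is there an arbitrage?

0.9738 (arbitrage exists)

Around KRW → EUR → NZD → KRW: 1 × 0.00077088 ÷ 0.63854 × 806.61 = 0.973783
Product < 1; profitable direction is KRW → NZD → EUR → KRW.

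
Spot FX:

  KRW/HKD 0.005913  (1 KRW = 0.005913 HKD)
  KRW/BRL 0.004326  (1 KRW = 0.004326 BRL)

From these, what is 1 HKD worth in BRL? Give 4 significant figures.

HKD/BRL = 0.7316

1 HKD ÷ 0.005913 = 169.119 KRW
169.119 KRW × 0.004326 = 0.731608 BRL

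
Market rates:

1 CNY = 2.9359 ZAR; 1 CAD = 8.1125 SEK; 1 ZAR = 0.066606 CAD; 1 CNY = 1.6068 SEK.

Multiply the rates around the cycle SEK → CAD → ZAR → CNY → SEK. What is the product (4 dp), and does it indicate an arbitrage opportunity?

Around SEK → CAD → ZAR → CNY → SEK: 1 ÷ 8.1125 ÷ 0.066606 ÷ 2.9359 × 1.6068 = 1.012867
Product > 1; profitable direction is SEK → CAD → ZAR → CNY → SEK.

1.0129 (arbitrage exists)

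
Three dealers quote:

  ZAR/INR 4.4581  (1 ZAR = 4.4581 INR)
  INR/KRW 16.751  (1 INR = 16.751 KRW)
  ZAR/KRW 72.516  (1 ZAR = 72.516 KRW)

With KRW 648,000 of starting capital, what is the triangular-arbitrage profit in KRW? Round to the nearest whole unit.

Profit: KRW 19,316

Profitable loop is KRW → ZAR → INR → KRW:
KRW 648,000 ÷ 72.516 = ZAR 8,935.96
ZAR 8,935.96 × 4.4581 = INR 39,837.40
INR 39,837.40 × 16.751 = KRW 667,316
Profit = KRW 667,316 − KRW 648,000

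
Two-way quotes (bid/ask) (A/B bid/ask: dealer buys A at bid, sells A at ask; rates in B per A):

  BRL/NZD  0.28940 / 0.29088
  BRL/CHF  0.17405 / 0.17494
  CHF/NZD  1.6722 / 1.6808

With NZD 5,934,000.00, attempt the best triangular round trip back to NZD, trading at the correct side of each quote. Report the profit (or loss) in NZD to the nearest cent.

Net profit: NZD 3,394.79

Best loop NZD → BRL → CHF → NZD:
NZD 5,934,000.00 ÷ 0.29088 (buy BRL at ask) = BRL 20,400,165.02
BRL 20,400,165.02 × 0.17405 (sell BRL at bid) = CHF 3,550,648.72
CHF 3,550,648.72 × 1.6722 (sell CHF at bid) = NZD 5,937,394.79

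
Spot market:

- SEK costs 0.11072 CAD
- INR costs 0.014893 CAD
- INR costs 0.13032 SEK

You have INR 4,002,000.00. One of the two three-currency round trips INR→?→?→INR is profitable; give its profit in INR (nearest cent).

Profitable loop is INR → CAD → SEK → INR:
INR 4,002,000.00 × 0.014893 = CAD 59,601.79
CAD 59,601.79 ÷ 0.11072 = SEK 538,310.93
SEK 538,310.93 ÷ 0.13032 = INR 4,130,685.45
Profit = INR 4,130,685.45 − INR 4,002,000.00

Profit: INR 128,685.45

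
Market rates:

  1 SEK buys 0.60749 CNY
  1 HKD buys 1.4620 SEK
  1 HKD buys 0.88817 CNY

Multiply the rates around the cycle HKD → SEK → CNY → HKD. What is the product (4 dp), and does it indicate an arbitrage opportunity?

Around HKD → SEK → CNY → HKD: 1 × 1.4620 × 0.60749 ÷ 0.88817 = 0.999978
Product ≈ 1 (deviation 0.002%, within rounding noise).

1.0000 (no arbitrage)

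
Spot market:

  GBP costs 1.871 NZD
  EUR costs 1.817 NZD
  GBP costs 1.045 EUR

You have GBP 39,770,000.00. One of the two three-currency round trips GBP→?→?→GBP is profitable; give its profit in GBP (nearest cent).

Profitable loop is GBP → EUR → NZD → GBP:
GBP 39,770,000.00 × 1.045 = EUR 41,559,650.00
EUR 41,559,650.00 × 1.817 = NZD 75,513,884.05
NZD 75,513,884.05 ÷ 1.871 = GBP 40,360,173.20
Profit = GBP 40,360,173.20 − GBP 39,770,000.00

Profit: GBP 590,173.20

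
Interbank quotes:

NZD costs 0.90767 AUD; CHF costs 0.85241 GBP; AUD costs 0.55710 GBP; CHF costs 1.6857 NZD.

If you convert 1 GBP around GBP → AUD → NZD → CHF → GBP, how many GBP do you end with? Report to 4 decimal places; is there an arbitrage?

Around GBP → AUD → NZD → CHF → GBP: 1 ÷ 0.55710 ÷ 0.90767 ÷ 1.6857 × 0.85241 = 1.000016
Product ≈ 1 (deviation 0.002%, within rounding noise).

1.0000 (no arbitrage)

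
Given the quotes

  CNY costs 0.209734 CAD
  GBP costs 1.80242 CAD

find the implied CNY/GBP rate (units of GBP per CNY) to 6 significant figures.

1 CNY × 0.209734 = 0.209734 CAD
0.209734 CAD ÷ 1.80242 = 0.116362 GBP

CNY/GBP = 0.116362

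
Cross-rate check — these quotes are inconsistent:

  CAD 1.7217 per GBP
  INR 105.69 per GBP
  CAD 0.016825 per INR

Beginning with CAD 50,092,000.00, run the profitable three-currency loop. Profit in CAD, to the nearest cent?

Profitable loop is CAD → GBP → INR → CAD:
CAD 50,092,000.00 ÷ 1.7217 = GBP 29,094,499.62
GBP 29,094,499.62 × 105.69 = INR 3,074,997,665.10
INR 3,074,997,665.10 × 0.016825 = CAD 51,736,835.72
Profit = CAD 51,736,835.72 − CAD 50,092,000.00

Profit: CAD 1,644,835.72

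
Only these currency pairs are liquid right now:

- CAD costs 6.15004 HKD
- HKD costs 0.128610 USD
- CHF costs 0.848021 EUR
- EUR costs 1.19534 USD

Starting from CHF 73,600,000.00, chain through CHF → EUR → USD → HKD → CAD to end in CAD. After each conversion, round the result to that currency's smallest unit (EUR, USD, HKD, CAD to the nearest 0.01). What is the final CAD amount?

CAD 94,324,214.10

CHF 73,600,000.00 × 0.848021 = EUR 62,414,345.60
EUR 62,414,345.60 × 1.19534 = USD 74,606,363.87
USD 74,606,363.87 ÷ 0.128610 = HKD 580,097,689.68
HKD 580,097,689.68 ÷ 6.15004 = CAD 94,324,214.10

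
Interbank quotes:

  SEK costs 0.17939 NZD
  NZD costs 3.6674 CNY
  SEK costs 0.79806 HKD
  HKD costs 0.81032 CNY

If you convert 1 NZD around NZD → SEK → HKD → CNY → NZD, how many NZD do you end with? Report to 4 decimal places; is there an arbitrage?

Around NZD → SEK → HKD → CNY → NZD: 1 ÷ 0.17939 × 0.79806 × 0.81032 ÷ 3.6674 = 0.982959
Product < 1; profitable direction is NZD → CNY → HKD → SEK → NZD.

0.9830 (arbitrage exists)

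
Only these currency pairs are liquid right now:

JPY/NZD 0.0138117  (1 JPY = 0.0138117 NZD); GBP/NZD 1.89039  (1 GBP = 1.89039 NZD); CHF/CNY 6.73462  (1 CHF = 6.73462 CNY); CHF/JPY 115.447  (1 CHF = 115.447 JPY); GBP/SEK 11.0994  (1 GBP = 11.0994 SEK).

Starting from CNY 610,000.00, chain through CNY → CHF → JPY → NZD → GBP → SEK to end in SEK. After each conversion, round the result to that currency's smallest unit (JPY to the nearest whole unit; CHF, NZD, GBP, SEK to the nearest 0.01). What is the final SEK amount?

CNY 610,000.00 ÷ 6.73462 = CHF 90,576.75
CHF 90,576.75 × 115.447 = JPY 10,456,814
JPY 10,456,814 × 0.0138117 = NZD 144,426.38
NZD 144,426.38 ÷ 1.89039 = GBP 76,400.31
GBP 76,400.31 × 11.0994 = SEK 847,997.60

SEK 847,997.60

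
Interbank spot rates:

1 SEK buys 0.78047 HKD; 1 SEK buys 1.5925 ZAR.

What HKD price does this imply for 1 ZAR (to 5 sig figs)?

ZAR/HKD = 0.49009

1 ZAR ÷ 1.5925 = 0.627943 SEK
0.627943 SEK × 0.78047 = 0.490091 HKD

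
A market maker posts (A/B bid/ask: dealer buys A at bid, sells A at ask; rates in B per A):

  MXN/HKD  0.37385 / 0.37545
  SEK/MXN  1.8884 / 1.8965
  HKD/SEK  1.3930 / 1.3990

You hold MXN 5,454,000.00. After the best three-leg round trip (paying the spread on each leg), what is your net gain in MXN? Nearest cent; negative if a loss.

Best loop MXN → SEK → HKD → MXN:
MXN 5,454,000.00 ÷ 1.8965 (buy SEK at ask) = SEK 2,875,823.89
SEK 2,875,823.89 ÷ 1.3990 (buy HKD at ask) = HKD 2,055,628.22
HKD 2,055,628.22 ÷ 0.37545 (buy MXN at ask) = MXN 5,475,105.14

Net profit: MXN 21,105.14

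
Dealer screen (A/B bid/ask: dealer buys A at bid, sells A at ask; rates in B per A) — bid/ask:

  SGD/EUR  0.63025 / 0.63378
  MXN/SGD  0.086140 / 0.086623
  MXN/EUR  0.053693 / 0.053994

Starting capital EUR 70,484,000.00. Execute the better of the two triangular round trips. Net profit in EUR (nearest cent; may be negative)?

Best loop EUR → MXN → SGD → EUR:
EUR 70,484,000.00 ÷ 0.053994 (buy MXN at ask) = MXN 1,305,404,304.18
MXN 1,305,404,304.18 × 0.086140 (sell MXN at bid) = SGD 112,447,526.76
SGD 112,447,526.76 × 0.63025 (sell SGD at bid) = EUR 70,870,053.74

Net profit: EUR 386,053.74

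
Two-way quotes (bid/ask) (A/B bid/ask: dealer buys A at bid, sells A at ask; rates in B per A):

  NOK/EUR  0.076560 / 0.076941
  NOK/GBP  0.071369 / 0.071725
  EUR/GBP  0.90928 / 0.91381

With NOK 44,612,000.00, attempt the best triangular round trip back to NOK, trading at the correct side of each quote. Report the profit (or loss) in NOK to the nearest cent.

Best loop NOK → GBP → EUR → NOK:
NOK 44,612,000.00 × 0.071369 (sell NOK at bid) = GBP 3,183,913.83
GBP 3,183,913.83 ÷ 0.91381 (buy EUR at ask) = EUR 3,484,218.63
EUR 3,484,218.63 ÷ 0.076941 (buy NOK at ask) = NOK 45,284,290.97

Net profit: NOK 672,290.97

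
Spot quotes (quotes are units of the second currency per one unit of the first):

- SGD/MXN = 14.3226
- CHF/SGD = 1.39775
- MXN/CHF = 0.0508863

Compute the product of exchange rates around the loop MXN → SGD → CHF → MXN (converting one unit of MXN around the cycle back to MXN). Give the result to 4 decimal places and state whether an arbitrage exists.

Around MXN → SGD → CHF → MXN: 1 ÷ 14.3226 ÷ 1.39775 ÷ 0.0508863 = 0.981630
Product < 1; profitable direction is MXN → CHF → SGD → MXN.

0.9816 (arbitrage exists)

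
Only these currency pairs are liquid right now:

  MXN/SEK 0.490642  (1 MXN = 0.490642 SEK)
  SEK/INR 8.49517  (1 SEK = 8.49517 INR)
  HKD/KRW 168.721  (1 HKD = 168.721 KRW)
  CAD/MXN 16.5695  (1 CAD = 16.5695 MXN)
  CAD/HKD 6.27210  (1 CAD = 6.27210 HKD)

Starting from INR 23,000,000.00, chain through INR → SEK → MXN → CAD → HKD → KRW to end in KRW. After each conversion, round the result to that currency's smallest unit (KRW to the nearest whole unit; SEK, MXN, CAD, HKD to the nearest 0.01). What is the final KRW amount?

KRW 352,422,599

INR 23,000,000.00 ÷ 8.49517 = SEK 2,707,420.80
SEK 2,707,420.80 ÷ 0.490642 = MXN 5,518,118.71
MXN 5,518,118.71 ÷ 16.5695 = CAD 333,028.68
CAD 333,028.68 × 6.27210 = HKD 2,088,789.18
HKD 2,088,789.18 × 168.721 = KRW 352,422,599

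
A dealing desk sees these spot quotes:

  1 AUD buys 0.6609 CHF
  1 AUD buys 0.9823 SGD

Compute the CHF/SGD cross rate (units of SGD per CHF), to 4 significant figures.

1 CHF ÷ 0.6609 = 1.51309 AUD
1.51309 AUD × 0.9823 = 1.48631 SGD

CHF/SGD = 1.486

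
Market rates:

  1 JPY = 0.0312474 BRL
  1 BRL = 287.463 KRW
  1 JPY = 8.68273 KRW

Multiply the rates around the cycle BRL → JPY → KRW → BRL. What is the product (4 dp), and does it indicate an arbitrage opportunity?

Around BRL → JPY → KRW → BRL: 1 ÷ 0.0312474 × 8.68273 ÷ 287.463 = 0.966630
Product < 1; profitable direction is BRL → KRW → JPY → BRL.

0.9666 (arbitrage exists)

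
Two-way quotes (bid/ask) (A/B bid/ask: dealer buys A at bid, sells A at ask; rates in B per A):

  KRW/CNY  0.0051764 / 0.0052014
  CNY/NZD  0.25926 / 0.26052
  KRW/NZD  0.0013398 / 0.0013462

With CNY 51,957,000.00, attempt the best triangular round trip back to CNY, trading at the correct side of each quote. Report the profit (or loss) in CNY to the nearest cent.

Net result: CNY -160,808.73 (no profitable arbitrage after spreads)

Best loop CNY → NZD → KRW → CNY:
CNY 51,957,000.00 × 0.25926 (sell CNY at bid) = NZD 13,470,371.82
NZD 13,470,371.82 ÷ 0.0013462 (buy KRW at ask) = KRW 10,006,218,853
KRW 10,006,218,853 × 0.0051764 (sell KRW at bid) = CNY 51,796,191.27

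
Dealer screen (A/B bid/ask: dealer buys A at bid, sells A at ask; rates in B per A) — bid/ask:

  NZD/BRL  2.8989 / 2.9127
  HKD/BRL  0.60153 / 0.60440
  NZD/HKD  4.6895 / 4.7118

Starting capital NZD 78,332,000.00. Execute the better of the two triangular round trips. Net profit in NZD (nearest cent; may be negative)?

Net profit: NZD 1,405,230.26

Best loop NZD → BRL → HKD → NZD:
NZD 78,332,000.00 × 2.8989 (sell NZD at bid) = BRL 227,076,634.80
BRL 227,076,634.80 ÷ 0.60440 (buy HKD at ask) = HKD 375,705,881.54
HKD 375,705,881.54 ÷ 4.7118 (buy NZD at ask) = NZD 79,737,230.26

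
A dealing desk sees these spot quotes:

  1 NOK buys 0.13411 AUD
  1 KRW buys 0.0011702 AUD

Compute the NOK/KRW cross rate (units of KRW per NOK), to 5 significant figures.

NOK/KRW = 114.60

1 NOK × 0.13411 = 0.13411 AUD
0.13411 AUD ÷ 0.0011702 = 114.604 KRW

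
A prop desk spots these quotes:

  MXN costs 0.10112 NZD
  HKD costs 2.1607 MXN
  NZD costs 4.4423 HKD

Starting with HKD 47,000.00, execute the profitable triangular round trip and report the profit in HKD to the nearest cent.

Profitable loop is HKD → NZD → MXN → HKD:
HKD 47,000.00 ÷ 4.4423 = NZD 10,580.10
NZD 10,580.10 ÷ 0.10112 = MXN 104,629.20
MXN 104,629.20 ÷ 2.1607 = HKD 48,423.75
Profit = HKD 48,423.75 − HKD 47,000.00

Profit: HKD 1,423.75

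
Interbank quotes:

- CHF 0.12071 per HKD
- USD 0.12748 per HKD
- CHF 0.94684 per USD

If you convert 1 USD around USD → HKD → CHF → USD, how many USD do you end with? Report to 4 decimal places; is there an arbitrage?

Around USD → HKD → CHF → USD: 1 ÷ 0.12748 × 0.12071 ÷ 0.94684 = 1.000057
Product ≈ 1 (deviation 0.006%, within rounding noise).

1.0001 (no arbitrage)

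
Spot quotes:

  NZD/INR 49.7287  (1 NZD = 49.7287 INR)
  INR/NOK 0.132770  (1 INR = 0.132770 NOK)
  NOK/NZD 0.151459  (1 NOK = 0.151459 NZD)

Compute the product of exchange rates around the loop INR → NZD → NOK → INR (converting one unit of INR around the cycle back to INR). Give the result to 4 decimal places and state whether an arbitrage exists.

Around INR → NZD → NOK → INR: 1 ÷ 49.7287 ÷ 0.151459 ÷ 0.132770 = 0.999995
Product ≈ 1 (deviation 0.000%, within rounding noise).

1.0000 (no arbitrage)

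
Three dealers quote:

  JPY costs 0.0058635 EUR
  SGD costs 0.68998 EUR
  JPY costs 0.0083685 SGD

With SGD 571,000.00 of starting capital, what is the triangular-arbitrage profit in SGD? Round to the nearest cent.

Profit: SGD 8,840.99

Profitable loop is SGD → JPY → EUR → SGD:
SGD 571,000.00 ÷ 0.0083685 = JPY 68,232,061
JPY 68,232,061 × 0.0058635 = EUR 400,078.69
EUR 400,078.69 ÷ 0.68998 = SGD 579,840.99
Profit = SGD 579,840.99 − SGD 571,000.00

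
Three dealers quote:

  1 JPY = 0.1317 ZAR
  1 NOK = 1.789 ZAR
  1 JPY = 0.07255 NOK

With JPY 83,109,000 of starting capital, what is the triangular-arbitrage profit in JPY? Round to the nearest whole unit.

Profitable loop is JPY → ZAR → NOK → JPY:
JPY 83,109,000 × 0.1317 = ZAR 10,945,455.30
ZAR 10,945,455.30 ÷ 1.789 = NOK 6,118,197.48
NOK 6,118,197.48 ÷ 0.07255 = JPY 84,330,772
Profit = JPY 84,330,772 − JPY 83,109,000

Profit: JPY 1,221,772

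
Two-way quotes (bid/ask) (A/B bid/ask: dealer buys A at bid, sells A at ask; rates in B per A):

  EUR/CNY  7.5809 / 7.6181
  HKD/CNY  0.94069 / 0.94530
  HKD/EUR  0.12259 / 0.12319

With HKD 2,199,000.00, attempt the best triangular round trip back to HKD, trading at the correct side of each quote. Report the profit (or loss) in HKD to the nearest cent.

Net profit: HKD 5,193.07

Best loop HKD → CNY → EUR → HKD:
HKD 2,199,000.00 × 0.94069 (sell HKD at bid) = CNY 2,068,577.31
CNY 2,068,577.31 ÷ 7.6181 (buy EUR at ask) = EUR 271,534.54
EUR 271,534.54 ÷ 0.12319 (buy HKD at ask) = HKD 2,204,193.07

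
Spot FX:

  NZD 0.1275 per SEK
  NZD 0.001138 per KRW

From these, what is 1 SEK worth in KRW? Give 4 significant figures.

SEK/KRW = 112.0

1 SEK × 0.1275 = 0.1275 NZD
0.1275 NZD ÷ 0.001138 = 112.039 KRW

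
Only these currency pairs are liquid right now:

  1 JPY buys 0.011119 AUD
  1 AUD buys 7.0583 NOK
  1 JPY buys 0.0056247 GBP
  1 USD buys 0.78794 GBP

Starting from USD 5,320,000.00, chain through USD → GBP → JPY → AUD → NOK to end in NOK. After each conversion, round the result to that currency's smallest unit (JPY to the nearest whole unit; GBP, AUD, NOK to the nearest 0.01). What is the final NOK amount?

NOK 58,488,604.57

USD 5,320,000.00 × 0.78794 = GBP 4,191,840.80
GBP 4,191,840.80 ÷ 0.0056247 = JPY 745,255,889
JPY 745,255,889 × 0.011119 = AUD 8,286,500.23
AUD 8,286,500.23 × 7.0583 = NOK 58,488,604.57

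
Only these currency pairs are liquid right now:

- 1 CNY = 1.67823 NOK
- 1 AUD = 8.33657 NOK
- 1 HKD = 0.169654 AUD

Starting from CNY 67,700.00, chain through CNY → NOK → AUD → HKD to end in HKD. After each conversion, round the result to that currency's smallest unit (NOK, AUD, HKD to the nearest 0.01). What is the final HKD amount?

HKD 80,332.03

CNY 67,700.00 × 1.67823 = NOK 113,616.17
NOK 113,616.17 ÷ 8.33657 = AUD 13,628.65
AUD 13,628.65 ÷ 0.169654 = HKD 80,332.03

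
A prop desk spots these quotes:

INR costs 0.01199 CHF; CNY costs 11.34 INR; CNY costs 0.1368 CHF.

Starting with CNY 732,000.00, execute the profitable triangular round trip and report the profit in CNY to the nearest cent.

Profit: CNY 4,486.75

Profitable loop is CNY → CHF → INR → CNY:
CNY 732,000.00 × 0.1368 = CHF 100,137.60
CHF 100,137.60 ÷ 0.01199 = INR 8,351,759.80
INR 8,351,759.80 ÷ 11.34 = CNY 736,486.75
Profit = CNY 736,486.75 − CNY 732,000.00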